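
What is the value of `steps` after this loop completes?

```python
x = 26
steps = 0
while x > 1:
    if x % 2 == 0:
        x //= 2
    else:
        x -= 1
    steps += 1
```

Steps to reduce 26 to 1
`steps` takes the values: 0 → 1 → 2 → 3 → 4 → 5 → 6

Answer: 6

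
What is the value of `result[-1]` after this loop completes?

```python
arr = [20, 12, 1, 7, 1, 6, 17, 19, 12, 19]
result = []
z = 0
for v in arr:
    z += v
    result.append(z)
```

Cumulative sum ends at 114
`result` takes the values: [] → [20] → [20, 32] → [20, 32, 33] → [20, 32, 33, 40] → [20, 32, 33, 40, 41] → [20, 32, 33, 40, 41, 47] → [20, 32, 33, 40, 41, 47, 64] → [20, 32, 33, 40, 41, 47, 64, 83] → [20, 32, 33, 40, 41, 47, 64, 83, 95] → [20, 32, 33, 40, 41, 47, 64, 83, 95, 114]
So `result[-1]` = 114

Answer: 114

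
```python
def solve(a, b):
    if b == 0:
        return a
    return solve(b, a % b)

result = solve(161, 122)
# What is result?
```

solve(161, 122) -> solve(122, 39) -> solve(39, 5) -> solve(5, 4) -> solve(4, 1) -> solve(1, 0) -> 1

Answer: 1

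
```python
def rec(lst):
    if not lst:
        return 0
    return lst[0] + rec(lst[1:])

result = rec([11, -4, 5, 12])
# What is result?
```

11 + (-4) + 5 + 12 + 0 = 24

Answer: 24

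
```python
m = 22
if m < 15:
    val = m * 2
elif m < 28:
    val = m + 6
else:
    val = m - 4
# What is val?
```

Trace:
`m = 22` → m = 22
`if m < 15: ...` → m < 15 is False, m < 28 is True → val = 28
So val = 28

Answer: 28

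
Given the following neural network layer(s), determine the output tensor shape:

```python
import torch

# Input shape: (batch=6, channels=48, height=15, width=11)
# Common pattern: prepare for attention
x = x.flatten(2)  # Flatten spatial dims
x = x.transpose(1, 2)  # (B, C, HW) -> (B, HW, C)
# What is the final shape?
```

Input: (6, 48, 15, 11) -> after flatten(2): (6, 48, 165) -> Output: (6, 165, 48)

Answer: (6, 165, 48)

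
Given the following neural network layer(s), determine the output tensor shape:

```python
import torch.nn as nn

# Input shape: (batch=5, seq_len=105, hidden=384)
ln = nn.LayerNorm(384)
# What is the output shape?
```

Input: (5, 105, 384) -> Output: (5, 105, 384)

Answer: (5, 105, 384)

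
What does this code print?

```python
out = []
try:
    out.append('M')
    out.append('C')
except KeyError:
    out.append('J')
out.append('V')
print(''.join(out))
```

Execution trace: 'M' (try body) → 'C' (try body, no exception) → 'V' (after the try/except). Output: MCV

Answer: MCV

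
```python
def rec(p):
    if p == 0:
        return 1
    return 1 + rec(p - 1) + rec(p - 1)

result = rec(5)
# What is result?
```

rec(p) = 1 + 2·rec(p-1), rec(0)=1. Closed form: (1+1)·2^5 - 1 = 63.

Answer: 63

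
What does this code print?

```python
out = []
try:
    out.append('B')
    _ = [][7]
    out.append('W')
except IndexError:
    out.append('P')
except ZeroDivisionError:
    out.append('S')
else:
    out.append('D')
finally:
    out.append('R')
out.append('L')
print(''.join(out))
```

Execution trace: 'B' (try body) → 'P' (except IndexError) → 'R' (finally) → 'L' (after the try/except). Output: BPRL

Answer: BPRL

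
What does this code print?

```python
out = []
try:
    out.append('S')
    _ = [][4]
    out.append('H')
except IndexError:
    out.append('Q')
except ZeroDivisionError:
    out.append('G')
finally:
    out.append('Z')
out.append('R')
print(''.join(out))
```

Execution trace: 'S' (try body) → 'Q' (except IndexError) → 'Z' (finally) → 'R' (after the try/except). Output: SQZR

Answer: SQZR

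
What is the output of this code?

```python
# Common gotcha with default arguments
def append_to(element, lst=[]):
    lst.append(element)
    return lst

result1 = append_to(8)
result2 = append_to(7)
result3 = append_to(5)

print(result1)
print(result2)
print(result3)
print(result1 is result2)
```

Key concept: mutable default argument gotcha.
Step by step:
`result1 = append_to(8)` → result1 = [8]
`result2 = append_to(7)` → result1 = [8, 7] (same object as result2); result2 = [8, 7] (same object as result1)
`result3 = append_to(5)` → result1 = [8, 7, 5] (same object as result2, result3); result2 = [8, 7, 5] (same object as result1, result3); result3 = [8, 7, 5] (same object as result1, result2)
`print(result1)` → prints [8, 7, 5]
`print(result2)` → prints [8, 7, 5]
`print(result3)` → prints [8, 7, 5]
`print(result1 is result2)` → prints True

Answer:
[8, 7, 5]
[8, 7, 5]
[8, 7, 5]
True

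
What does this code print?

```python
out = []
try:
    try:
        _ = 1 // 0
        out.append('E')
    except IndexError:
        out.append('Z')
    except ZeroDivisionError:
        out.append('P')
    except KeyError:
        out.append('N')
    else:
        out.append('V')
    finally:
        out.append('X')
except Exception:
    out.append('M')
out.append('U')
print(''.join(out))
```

Execution trace: 'P' (inner except ZeroDivisionError) → 'X' (inner finally) → 'U' (after the try/except). Output: PXU

Answer: PXU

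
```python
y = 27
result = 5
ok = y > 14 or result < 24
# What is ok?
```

Trace:
`y = 27` → y = 27
`result = 5` → result = 5
`ok = y > 14 or result < 24` → ok = True
So ok = True

Answer: True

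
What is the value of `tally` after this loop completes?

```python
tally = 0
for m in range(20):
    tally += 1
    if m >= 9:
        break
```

Loop breaks when m reaches 9, tally is 10
`tally` takes the values: 0 → 1 → 2 → 3 → 4 → 5 → 6 → 7 → 8 → 9 → 10

Answer: 10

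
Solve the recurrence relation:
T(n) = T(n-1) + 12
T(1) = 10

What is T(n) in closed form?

Unrolling: T(n) = T(1) + 12·(n-1) = 10 + 12(n-1) = 12n - 2.

Answer: T(n) = 12n - 2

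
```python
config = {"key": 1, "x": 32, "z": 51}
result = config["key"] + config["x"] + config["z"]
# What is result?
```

Trace:
`config = {"key": 1, "x": 32, "z": 51}` → config = {'key': 1, 'x': 32, 'z': 51}
`result = config["key"] + config["x"] + config["z"]` → result = 84
So result = 84

Answer: 84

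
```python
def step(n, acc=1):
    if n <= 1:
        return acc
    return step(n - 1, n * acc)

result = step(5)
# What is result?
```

Accumulator trace (n, acc): (5, 1) -> (4, 5) -> (3, 20) -> (2, 60) -> (1, 120) -> return 120

Answer: 120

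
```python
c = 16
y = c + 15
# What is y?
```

Trace:
`c = 16` → c = 16
`y = c + 15` → y = 31
So y = 31

Answer: 31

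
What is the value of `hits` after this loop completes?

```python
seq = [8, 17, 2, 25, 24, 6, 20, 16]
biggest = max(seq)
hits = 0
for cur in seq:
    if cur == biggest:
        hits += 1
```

Count of max value 25 in [8, 17, 2, 25, 24, 6, 20, 16]
`hits` takes the values: 0 → 1

Answer: 1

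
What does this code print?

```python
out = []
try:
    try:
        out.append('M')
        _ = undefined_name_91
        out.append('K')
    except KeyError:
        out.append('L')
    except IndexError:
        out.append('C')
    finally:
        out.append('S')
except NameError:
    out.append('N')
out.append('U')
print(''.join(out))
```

Execution trace: 'M' (try body) → 'S' (finally) → 'N' (outer except NameError) → 'U' (after the try/except). Output: MSNU

Answer: MSNU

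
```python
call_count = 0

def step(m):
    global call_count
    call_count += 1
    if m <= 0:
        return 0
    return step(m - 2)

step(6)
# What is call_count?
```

Linear recursion stepping by 2: 4 calls from m=6 down to ≤0.

Answer: 4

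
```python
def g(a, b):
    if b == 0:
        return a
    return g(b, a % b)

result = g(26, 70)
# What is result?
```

g(26, 70) -> g(70, 26) -> g(26, 18) -> g(18, 8) -> g(8, 2) -> g(2, 0) -> 2

Answer: 2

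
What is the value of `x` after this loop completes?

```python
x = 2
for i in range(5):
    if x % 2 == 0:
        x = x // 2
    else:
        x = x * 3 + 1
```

Collatz-style transformation from 2
`x` takes the values: 2 → 1 → 4 → 2 → 1 → 4

Answer: 4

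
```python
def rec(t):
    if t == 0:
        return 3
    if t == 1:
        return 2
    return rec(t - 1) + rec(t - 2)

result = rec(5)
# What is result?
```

Build up from base cases: rec(0)=3, rec(1)=2, rec(2)=5, rec(3)=7, rec(4)=12, rec(5)=19

Answer: 19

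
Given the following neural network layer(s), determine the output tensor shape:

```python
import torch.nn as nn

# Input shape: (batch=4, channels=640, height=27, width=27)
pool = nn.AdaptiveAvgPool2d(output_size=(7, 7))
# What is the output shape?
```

Input: (4, 640, 27, 27) -> Output: (4, 640, 7, 7)

Answer: (4, 640, 7, 7)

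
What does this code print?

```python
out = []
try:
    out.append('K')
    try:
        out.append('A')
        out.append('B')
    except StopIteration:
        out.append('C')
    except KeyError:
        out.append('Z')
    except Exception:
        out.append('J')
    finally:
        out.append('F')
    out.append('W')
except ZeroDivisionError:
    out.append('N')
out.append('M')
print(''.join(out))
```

Execution trace: 'K' (try body) → 'A' (inner try body) → 'B' (inner try body, no exception) → 'F' (inner finally) → 'W' (try body, no exception) → 'M' (after the try/except). Output: KABFWM

Answer: KABFWM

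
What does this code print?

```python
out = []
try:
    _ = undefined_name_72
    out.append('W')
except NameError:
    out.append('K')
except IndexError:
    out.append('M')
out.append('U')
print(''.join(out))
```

Execution trace: 'K' (except NameError) → 'U' (after the try/except). Output: KU

Answer: KU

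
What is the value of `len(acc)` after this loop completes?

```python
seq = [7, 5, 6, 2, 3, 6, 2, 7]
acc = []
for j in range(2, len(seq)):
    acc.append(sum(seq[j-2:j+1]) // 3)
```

Number of 3-element averages
`acc` takes the values: [] → [6] → [6, 4] → [6, 4, 3] → [6, 4, 3, 3] → [6, 4, 3, 3, 3] → [6, 4, 3, 3, 3, 5]
So `len(acc)` = 6

Answer: 6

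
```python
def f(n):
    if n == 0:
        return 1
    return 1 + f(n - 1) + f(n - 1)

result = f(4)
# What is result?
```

f(n) = 1 + 2·f(n-1), f(0)=1. Closed form: (1+1)·2^4 - 1 = 31.

Answer: 31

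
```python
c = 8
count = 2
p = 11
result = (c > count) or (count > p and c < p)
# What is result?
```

Trace:
`c = 8` → c = 8
`count = 2` → count = 2
`p = 11` → p = 11
`result = (c > count) or (count > p and c < p)` → result = True
So result = True

Answer: True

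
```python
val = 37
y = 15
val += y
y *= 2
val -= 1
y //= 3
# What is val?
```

Trace:
`val = 37` → val = 37
`y = 15` → y = 15
`val += y` → val = 52
`y *= 2` → y = 30
`val -= 1` → val = 51
`y //= 3` → y = 10
So val = 51

Answer: 51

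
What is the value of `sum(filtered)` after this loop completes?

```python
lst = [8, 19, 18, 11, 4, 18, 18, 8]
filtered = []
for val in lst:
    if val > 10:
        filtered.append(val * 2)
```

Sum of doubled values > 10
`filtered` takes the values: [] → [38] → [38, 36] → [38, 36, 22] → [38, 36, 22, 36] → [38, 36, 22, 36, 36]
So `sum(filtered)` = 168

Answer: 168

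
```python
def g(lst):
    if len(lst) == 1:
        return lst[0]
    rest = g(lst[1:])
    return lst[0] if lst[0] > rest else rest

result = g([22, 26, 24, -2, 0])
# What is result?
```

Recursive max over [22, 26, 24, -2, 0] = 26

Answer: 26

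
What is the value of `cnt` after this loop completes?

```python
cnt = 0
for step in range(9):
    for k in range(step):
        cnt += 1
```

Triangle number: 0+1+2+...+8
`cnt` takes the values: 0 → 1 → 2 → 3 → 4 → 5 → 6 → 7 → 8 → 9 → 10 → 11 → 12 → 13 → 14 → 15 → 16 → 17 → 18 → 19 → 20 → 21 → 22 → 23 → 24 → 25 → 26 → 27 → 28 → 29 → 30 → 31 → 32 → 33 → 34 → 35 → 36

Answer: 36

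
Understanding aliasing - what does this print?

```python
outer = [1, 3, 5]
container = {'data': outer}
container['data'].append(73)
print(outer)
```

Key concept: dict holds reference to list.
Step by step:
`outer = [1, 3, 5]` → outer = [1, 3, 5]
`container = {'data': outer}` → container = {'data': [1, 3, 5]}
`container['data'].append(73)` → outer = [1, 3, 5, 73]; container = {'data': [1, 3, 5, 73]}
`print(outer)` → prints [1, 3, 5, 73]

Answer: [1, 3, 5, 73]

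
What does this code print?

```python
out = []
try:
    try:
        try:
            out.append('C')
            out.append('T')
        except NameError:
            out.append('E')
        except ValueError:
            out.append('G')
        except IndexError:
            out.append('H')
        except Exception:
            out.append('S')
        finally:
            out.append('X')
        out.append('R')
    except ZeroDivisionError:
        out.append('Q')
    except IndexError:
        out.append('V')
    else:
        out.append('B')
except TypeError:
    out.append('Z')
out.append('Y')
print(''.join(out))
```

Execution trace: 'C' (inner try body) → 'T' (inner try body, no exception) → 'X' (inner finally) → 'R' (try body, no exception) → 'B' (else) → 'Y' (after the try/except). Output: CTXRBY

Answer: CTXRBY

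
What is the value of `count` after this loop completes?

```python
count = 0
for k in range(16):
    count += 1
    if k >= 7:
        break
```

Loop breaks when k reaches 7, count is 8
`count` takes the values: 0 → 1 → 2 → 3 → 4 → 5 → 6 → 7 → 8

Answer: 8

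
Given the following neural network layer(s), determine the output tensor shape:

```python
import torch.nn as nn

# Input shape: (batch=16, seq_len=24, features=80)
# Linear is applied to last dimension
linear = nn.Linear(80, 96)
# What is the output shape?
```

Input: (16, 24, 80) -> Output: (16, 24, 96)

Answer: (16, 24, 96)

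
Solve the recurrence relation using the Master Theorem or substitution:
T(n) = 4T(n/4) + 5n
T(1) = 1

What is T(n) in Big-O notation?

By Master Theorem: a=4, b=4, f(n)=5n. Since log_4(4) = 1 and f(n) = Θ(n^1), Case 2 applies. T(n) = O(n log n).

Answer: O(n log n)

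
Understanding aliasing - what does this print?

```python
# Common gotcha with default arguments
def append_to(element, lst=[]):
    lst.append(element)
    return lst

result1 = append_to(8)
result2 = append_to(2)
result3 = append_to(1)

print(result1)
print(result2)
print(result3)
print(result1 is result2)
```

Key concept: mutable default argument gotcha.
Step by step:
`result1 = append_to(8)` → result1 = [8]
`result2 = append_to(2)` → result1 = [8, 2] (same object as result2); result2 = [8, 2] (same object as result1)
`result3 = append_to(1)` → result1 = [8, 2, 1] (same object as result2, result3); result2 = [8, 2, 1] (same object as result1, result3); result3 = [8, 2, 1] (same object as result1, result2)
`print(result1)` → prints [8, 2, 1]
`print(result2)` → prints [8, 2, 1]
`print(result3)` → prints [8, 2, 1]
`print(result1 is result2)` → prints True

Answer:
[8, 2, 1]
[8, 2, 1]
[8, 2, 1]
True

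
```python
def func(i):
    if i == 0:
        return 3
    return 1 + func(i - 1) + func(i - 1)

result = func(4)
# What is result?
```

func(i) = 1 + 2·func(i-1), func(0)=3. Closed form: (3+1)·2^4 - 1 = 63.

Answer: 63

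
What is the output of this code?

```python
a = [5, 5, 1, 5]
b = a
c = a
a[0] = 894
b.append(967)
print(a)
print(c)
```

Key concept: multiple aliases.
Step by step:
`a = [5, 5, 1, 5]` → a = [5, 5, 1, 5]
`b = a` → b = [5, 5, 1, 5] (same object as a)
`c = a` → c = [5, 5, 1, 5] (same object as a, b)
`a[0] = 894` → a = [894, 5, 1, 5] (same object as b, c); b = [894, 5, 1, 5] (same object as a, c); c = [894, 5, 1, 5] (same object as a, b)
`b.append(967)` → a = [894, 5, 1, 5, 967] (same object as b, c); b = [894, 5, 1, 5, 967] (same object as a, c); c = [894, 5, 1, 5, 967] (same object as a, b)
`print(a)` → prints [894, 5, 1, 5, 967]
`print(c)` → prints [894, 5, 1, 5, 967]

Answer:
[894, 5, 1, 5, 967]
[894, 5, 1, 5, 967]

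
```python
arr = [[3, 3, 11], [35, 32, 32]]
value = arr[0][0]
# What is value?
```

Trace:
`arr = [[3, 3, 11], [35, 32, 32]]` → arr = [[3, 3, 11], [35, 32, 32]]
`value = arr[0][0]` → value = 3
So value = 3

Answer: 3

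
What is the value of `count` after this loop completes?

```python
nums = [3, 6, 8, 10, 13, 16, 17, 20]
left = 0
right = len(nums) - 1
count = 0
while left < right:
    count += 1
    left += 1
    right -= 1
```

Iterations until pointers meet (list length 8)
`count` takes the values: 0 → 1 → 2 → 3 → 4

Answer: 4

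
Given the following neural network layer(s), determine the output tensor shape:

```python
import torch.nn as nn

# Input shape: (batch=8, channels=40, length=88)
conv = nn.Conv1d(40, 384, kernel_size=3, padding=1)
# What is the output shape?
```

Input: (8, 40, 88) -> Output: (8, 384, 88)

Answer: (8, 384, 88)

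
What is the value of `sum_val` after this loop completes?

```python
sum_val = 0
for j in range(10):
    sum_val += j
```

Sum of 0 to 9 = 45
`sum_val` takes the values: 0 → 1 → 3 → 6 → 10 → 15 → 21 → 28 → 36 → 45

Answer: 45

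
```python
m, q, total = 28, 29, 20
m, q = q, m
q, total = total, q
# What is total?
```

Trace:
`m, q, total = 28, 29, 20` → m = 28; q = 29; total = 20
`m, q = q, m` → m = 29; q = 28
`q, total = total, q` → q = 20; total = 28
So total = 28

Answer: 28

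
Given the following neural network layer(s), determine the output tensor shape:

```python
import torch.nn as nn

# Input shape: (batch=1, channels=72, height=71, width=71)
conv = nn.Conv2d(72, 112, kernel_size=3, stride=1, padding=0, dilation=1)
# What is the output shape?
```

Input: (1, 72, 71, 71) -> Output: (1, 112, 69, 69)

Answer: (1, 112, 69, 69)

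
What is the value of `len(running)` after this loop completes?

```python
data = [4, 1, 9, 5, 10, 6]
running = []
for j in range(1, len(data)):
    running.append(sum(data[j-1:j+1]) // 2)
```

Number of 2-element averages
`running` takes the values: [] → [2] → [2, 5] → [2, 5, 7] → [2, 5, 7, 7] → [2, 5, 7, 7, 8]
So `len(running)` = 5

Answer: 5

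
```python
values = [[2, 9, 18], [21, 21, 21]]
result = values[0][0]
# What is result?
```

Trace:
`values = [[2, 9, 18], [21, 21, 21]]` → values = [[2, 9, 18], [21, 21, 21]]
`result = values[0][0]` → result = 2
So result = 2

Answer: 2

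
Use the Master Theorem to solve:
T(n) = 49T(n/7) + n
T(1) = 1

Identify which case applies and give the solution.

a=49, b=7, f(n)=n. log_7(49) = 2. Since c=1 < 2, Case 1 applies: T(n) = Θ(n^log_b(a)) = O(n^2).

Answer: O(n^2) - Case 1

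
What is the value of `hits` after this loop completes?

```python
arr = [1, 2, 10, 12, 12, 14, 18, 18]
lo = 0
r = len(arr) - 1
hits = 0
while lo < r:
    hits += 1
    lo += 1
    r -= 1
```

Iterations until pointers meet (list length 8)
`hits` takes the values: 0 → 1 → 2 → 3 → 4

Answer: 4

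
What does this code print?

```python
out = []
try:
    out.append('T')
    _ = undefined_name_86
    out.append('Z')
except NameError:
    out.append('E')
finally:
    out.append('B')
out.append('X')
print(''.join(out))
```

Execution trace: 'T' (try body) → 'E' (except NameError) → 'B' (finally) → 'X' (after the try/except). Output: TEBX

Answer: TEBX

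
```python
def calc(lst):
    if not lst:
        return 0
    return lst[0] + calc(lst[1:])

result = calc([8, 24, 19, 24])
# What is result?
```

8 + 24 + 19 + 24 + 0 = 75

Answer: 75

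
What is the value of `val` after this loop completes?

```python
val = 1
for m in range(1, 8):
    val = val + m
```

Start at 1, add 1 through 7
`val` takes the values: 1 → 2 → 4 → 7 → 11 → 16 → 22 → 29

Answer: 29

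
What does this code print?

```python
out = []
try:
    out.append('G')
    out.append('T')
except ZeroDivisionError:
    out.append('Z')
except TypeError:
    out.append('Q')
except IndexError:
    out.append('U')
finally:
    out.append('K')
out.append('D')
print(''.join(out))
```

Execution trace: 'G' (try body) → 'T' (try body, no exception) → 'K' (finally) → 'D' (after the try/except). Output: GTKD

Answer: GTKD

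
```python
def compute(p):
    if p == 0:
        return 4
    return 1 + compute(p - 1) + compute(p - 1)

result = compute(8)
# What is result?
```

compute(p) = 1 + 2·compute(p-1), compute(0)=4. Closed form: (4+1)·2^8 - 1 = 1279.

Answer: 1279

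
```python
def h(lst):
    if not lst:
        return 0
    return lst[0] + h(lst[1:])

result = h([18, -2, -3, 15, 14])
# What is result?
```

18 + (-2) + (-3) + 15 + 14 + 0 = 42

Answer: 42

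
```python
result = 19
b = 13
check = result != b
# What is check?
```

Trace:
`result = 19` → result = 19
`b = 13` → b = 13
`check = result != b` → check = True
So check = True

Answer: True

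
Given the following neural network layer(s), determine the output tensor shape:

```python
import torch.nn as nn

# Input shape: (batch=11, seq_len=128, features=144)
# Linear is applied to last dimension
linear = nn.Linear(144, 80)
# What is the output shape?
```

Input: (11, 128, 144) -> Output: (11, 128, 80)

Answer: (11, 128, 80)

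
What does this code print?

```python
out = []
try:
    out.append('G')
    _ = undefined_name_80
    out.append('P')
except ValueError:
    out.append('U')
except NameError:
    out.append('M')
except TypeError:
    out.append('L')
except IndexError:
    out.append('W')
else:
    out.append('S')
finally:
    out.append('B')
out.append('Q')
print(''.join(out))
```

Execution trace: 'G' (try body) → 'M' (except NameError) → 'B' (finally) → 'Q' (after the try/except). Output: GMBQ

Answer: GMBQ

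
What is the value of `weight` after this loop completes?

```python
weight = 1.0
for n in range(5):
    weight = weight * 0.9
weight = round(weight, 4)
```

Exponential decay: 1.0 * 0.9^5
`weight` takes the values: 1.0 → 0.9 → 0.81 → 0.729 → 0.6561 → 0.59049 → 0.5905

Answer: 0.5905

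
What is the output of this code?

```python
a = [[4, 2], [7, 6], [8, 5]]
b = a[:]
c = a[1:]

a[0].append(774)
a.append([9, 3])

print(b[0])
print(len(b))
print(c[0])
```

Key concept: slice with nested mutation.
Step by step:
`a = [[4, 2], [7, 6], [8, 5]]` → a = [[4, 2], [7, 6], [8, 5]]
`b = a[:]` → b = [[4, 2], [7, 6], [8, 5]]
`c = a[1:]` → c = [[7, 6], [8, 5]]
`a[0].append(774)` → a = [[4, 2, 774], [7, 6], [8, 5]]; b = [[4, 2, 774], [7, 6], [8, 5]]
`a.append([9, 3])` → a = [[4, 2, 774], [7, 6], [8, 5], [9, 3]]
`print(b[0])` → prints [4, 2, 774]
`print(len(b))` → prints 3
`print(c[0])` → prints [7, 6]

Answer:
[4, 2, 774]
3
[7, 6]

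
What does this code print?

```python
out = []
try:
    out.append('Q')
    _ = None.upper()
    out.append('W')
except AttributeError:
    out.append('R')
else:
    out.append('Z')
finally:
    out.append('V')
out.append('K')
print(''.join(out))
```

Execution trace: 'Q' (try body) → 'R' (except AttributeError) → 'V' (finally) → 'K' (after the try/except). Output: QRVK

Answer: QRVK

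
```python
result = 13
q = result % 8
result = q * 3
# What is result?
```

Trace:
`result = 13` → result = 13
`q = result % 8` → q = 5
`result = q * 3` → result = 15
So result = 15

Answer: 15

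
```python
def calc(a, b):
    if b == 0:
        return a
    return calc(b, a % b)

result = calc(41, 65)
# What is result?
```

calc(41, 65) -> calc(65, 41) -> calc(41, 24) -> calc(24, 17) -> calc(17, 7) -> calc(7, 3) -> calc(3, 1) -> calc(1, 0) -> 1

Answer: 1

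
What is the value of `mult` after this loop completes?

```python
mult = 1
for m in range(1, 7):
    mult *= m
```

6! = 720
`mult` takes the values: 1 → 2 → 6 → 24 → 120 → 720

Answer: 720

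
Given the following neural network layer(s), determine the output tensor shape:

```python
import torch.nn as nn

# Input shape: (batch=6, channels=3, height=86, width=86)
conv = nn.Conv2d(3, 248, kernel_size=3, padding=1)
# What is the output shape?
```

Input: (6, 3, 86, 86) -> Output: (6, 248, 86, 86)

Answer: (6, 248, 86, 86)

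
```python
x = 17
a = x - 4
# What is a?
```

Trace:
`x = 17` → x = 17
`a = x - 4` → a = 13
So a = 13

Answer: 13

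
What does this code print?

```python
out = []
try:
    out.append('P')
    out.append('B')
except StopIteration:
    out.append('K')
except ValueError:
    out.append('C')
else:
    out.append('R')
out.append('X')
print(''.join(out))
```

Execution trace: 'P' (try body) → 'B' (try body, no exception) → 'R' (else) → 'X' (after the try/except). Output: PBRX

Answer: PBRX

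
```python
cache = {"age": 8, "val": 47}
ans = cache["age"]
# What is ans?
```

Trace:
`cache = {"age": 8, "val": 47}` → cache = {'age': 8, 'val': 47}
`ans = cache["age"]` → ans = 8
So ans = 8

Answer: 8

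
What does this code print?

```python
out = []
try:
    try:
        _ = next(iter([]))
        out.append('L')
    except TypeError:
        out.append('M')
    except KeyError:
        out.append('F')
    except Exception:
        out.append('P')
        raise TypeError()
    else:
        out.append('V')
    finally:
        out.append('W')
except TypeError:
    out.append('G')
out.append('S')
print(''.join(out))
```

Execution trace: 'P' (except Exception) → 'W' (finally) → 'G' (outer except TypeError) → 'S' (after the try/except). Output: PWGS

Answer: PWGS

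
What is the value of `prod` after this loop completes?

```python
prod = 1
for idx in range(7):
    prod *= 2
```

2^7 = 128
`prod` takes the values: 1 → 2 → 4 → 8 → 16 → 32 → 64 → 128

Answer: 128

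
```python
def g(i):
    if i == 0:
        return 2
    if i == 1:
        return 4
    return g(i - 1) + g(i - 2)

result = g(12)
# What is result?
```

Build up from base cases: g(0)=2, g(1)=4, g(2)=6, g(3)=10, g(4)=16, g(5)=26, g(6)=42, ..., g(12)=754

Answer: 754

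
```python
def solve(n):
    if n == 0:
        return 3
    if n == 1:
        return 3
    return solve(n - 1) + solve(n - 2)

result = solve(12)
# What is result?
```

Build up from base cases: solve(0)=3, solve(1)=3, solve(2)=6, solve(3)=9, solve(4)=15, solve(5)=24, solve(6)=39, ..., solve(12)=699

Answer: 699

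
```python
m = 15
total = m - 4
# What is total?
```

Trace:
`m = 15` → m = 15
`total = m - 4` → total = 11
So total = 11

Answer: 11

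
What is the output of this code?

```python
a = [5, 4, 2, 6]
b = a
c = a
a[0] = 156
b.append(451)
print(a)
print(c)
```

Key concept: multiple aliases.
Step by step:
`a = [5, 4, 2, 6]` → a = [5, 4, 2, 6]
`b = a` → b = [5, 4, 2, 6] (same object as a)
`c = a` → c = [5, 4, 2, 6] (same object as a, b)
`a[0] = 156` → a = [156, 4, 2, 6] (same object as b, c); b = [156, 4, 2, 6] (same object as a, c); c = [156, 4, 2, 6] (same object as a, b)
`b.append(451)` → a = [156, 4, 2, 6, 451] (same object as b, c); b = [156, 4, 2, 6, 451] (same object as a, c); c = [156, 4, 2, 6, 451] (same object as a, b)
`print(a)` → prints [156, 4, 2, 6, 451]
`print(c)` → prints [156, 4, 2, 6, 451]

Answer:
[156, 4, 2, 6, 451]
[156, 4, 2, 6, 451]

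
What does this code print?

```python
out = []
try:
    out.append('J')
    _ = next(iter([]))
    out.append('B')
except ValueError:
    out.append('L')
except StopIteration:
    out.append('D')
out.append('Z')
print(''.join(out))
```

Execution trace: 'J' (try body) → 'D' (except StopIteration) → 'Z' (after the try/except). Output: JDZ

Answer: JDZ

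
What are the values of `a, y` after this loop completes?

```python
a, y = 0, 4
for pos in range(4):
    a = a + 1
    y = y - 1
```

a goes 0→4, y goes 4→0
`a, y` takes the values: (0, 4) → (1, 4) → (1, 3) → (2, 3) → (2, 2) → (3, 2) → (3, 1) → (4, 1) → (4, 0)

Answer: 4, 0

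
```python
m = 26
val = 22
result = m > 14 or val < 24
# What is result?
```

Trace:
`m = 26` → m = 26
`val = 22` → val = 22
`result = m > 14 or val < 24` → result = True
So result = True

Answer: True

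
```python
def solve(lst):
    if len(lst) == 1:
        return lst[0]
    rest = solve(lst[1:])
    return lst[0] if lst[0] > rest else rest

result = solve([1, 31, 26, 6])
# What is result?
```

Recursive max over [1, 31, 26, 6] = 31

Answer: 31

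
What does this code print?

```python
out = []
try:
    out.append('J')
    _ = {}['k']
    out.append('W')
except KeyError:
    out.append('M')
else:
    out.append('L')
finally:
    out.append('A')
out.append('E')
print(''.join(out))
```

Execution trace: 'J' (try body) → 'M' (except KeyError) → 'A' (finally) → 'E' (after the try/except). Output: JMAE

Answer: JMAE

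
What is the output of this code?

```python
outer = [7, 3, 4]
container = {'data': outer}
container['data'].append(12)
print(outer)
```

Key concept: dict holds reference to list.
Step by step:
`outer = [7, 3, 4]` → outer = [7, 3, 4]
`container = {'data': outer}` → container = {'data': [7, 3, 4]}
`container['data'].append(12)` → outer = [7, 3, 4, 12]; container = {'data': [7, 3, 4, 12]}
`print(outer)` → prints [7, 3, 4, 12]

Answer: [7, 3, 4, 12]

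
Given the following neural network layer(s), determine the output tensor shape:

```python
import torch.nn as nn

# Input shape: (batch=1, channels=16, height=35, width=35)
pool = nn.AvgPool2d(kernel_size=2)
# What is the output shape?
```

Input: (1, 16, 35, 35) -> Output: (1, 16, 17, 17)

Answer: (1, 16, 17, 17)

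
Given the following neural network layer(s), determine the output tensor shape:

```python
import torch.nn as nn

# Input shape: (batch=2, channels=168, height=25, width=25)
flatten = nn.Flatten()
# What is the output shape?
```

Input: (2, 168, 25, 25) -> Output: (2, 105000)

Answer: (2, 105000)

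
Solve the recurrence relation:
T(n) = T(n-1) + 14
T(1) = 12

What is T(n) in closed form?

Unrolling: T(n) = T(1) + 14·(n-1) = 12 + 14(n-1) = 14n - 2.

Answer: T(n) = 14n - 2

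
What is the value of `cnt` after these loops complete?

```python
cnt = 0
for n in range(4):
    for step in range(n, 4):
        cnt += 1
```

Upper triangle: 4 + 3 + ... + 1
`cnt` takes the values: 0 → 1 → 2 → 3 → 4 → 5 → 6 → 7 → 8 → 9 → 10

Answer: 10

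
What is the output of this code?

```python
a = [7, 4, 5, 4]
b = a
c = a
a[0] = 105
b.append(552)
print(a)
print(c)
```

Key concept: multiple aliases.
Step by step:
`a = [7, 4, 5, 4]` → a = [7, 4, 5, 4]
`b = a` → b = [7, 4, 5, 4] (same object as a)
`c = a` → c = [7, 4, 5, 4] (same object as a, b)
`a[0] = 105` → a = [105, 4, 5, 4] (same object as b, c); b = [105, 4, 5, 4] (same object as a, c); c = [105, 4, 5, 4] (same object as a, b)
`b.append(552)` → a = [105, 4, 5, 4, 552] (same object as b, c); b = [105, 4, 5, 4, 552] (same object as a, c); c = [105, 4, 5, 4, 552] (same object as a, b)
`print(a)` → prints [105, 4, 5, 4, 552]
`print(c)` → prints [105, 4, 5, 4, 552]

Answer:
[105, 4, 5, 4, 552]
[105, 4, 5, 4, 552]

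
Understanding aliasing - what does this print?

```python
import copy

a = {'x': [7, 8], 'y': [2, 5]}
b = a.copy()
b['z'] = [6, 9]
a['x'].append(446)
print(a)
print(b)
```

Key concept: shallow copy of dict with mutable values.
Step by step:
`a = {'x': [7, 8], 'y': [2, 5]}` → a = {'x': [7, 8], 'y': [2, 5]}
`b = a.copy()` → b = {'x': [7, 8], 'y': [2, 5]}
`b['z'] = [6, 9]` → b = {'x': [7, 8], 'y': [2, 5], 'z': [6, 9]}
`a['x'].append(446)` → a = {'x': [7, 8, 446], 'y': [2, 5]}; b = {'x': [7, 8, 446], 'y': [2, 5], 'z': [6, 9]}
`print(a)` → prints {'x': [7, 8, 446], 'y': [2, 5]}
`print(b)` → prints {'x': [7, 8, 446], 'y': [2, 5], 'z': [6, 9]}

Answer:
{'x': [7, 8, 446], 'y': [2, 5]}
{'x': [7, 8, 446], 'y': [2, 5], 'z': [6, 9]}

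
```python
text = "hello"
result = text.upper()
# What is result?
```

Trace:
`text = "hello"` → text = 'hello'
`result = text.upper()` → result = 'HELLO'
So result = 'HELLO'

Answer: 'HELLO'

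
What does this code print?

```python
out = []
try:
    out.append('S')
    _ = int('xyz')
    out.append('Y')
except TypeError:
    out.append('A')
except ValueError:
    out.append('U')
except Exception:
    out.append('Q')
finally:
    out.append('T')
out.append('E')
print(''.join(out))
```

Execution trace: 'S' (try body) → 'U' (except ValueError) → 'T' (finally) → 'E' (after the try/except). Output: SUTE

Answer: SUTE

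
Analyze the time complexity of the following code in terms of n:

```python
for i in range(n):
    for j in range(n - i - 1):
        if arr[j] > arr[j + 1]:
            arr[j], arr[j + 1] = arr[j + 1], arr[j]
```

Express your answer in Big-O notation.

This is Bubble sort. Time complexity: O(n²).

Answer: O(n²)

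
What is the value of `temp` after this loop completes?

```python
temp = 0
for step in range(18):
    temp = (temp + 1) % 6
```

Increment mod 6, 18 times = 0
`temp` takes the values: 0 → 1 → 2 → 3 → 4 → 5 → 0 → 1 → 2 → 3 → 4 → 5 → 0 → 1 → 2 → 3 → 4 → 5 → 0

Answer: 0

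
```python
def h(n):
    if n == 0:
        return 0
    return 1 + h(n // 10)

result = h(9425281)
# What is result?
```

Count of digits of 9425281: 7

Answer: 7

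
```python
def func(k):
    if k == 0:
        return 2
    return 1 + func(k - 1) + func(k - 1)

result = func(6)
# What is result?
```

func(k) = 1 + 2·func(k-1), func(0)=2. Closed form: (2+1)·2^6 - 1 = 191.

Answer: 191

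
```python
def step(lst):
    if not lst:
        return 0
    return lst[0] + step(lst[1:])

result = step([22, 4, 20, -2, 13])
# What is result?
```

22 + 4 + 20 + (-2) + 13 + 0 = 57

Answer: 57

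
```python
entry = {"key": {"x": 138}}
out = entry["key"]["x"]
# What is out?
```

Trace:
`entry = {"key": {"x": 138}}` → entry = {'key': {'x': 138}}
`out = entry["key"]["x"]` → out = 138
So out = 138

Answer: 138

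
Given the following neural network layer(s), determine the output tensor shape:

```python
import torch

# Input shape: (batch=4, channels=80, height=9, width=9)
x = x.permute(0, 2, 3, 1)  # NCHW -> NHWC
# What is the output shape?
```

Input: (4, 80, 9, 9) -> Output: (4, 9, 9, 80)

Answer: (4, 9, 9, 80)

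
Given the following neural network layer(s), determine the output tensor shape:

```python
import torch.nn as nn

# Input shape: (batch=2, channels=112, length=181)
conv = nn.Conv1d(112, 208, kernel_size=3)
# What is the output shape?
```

Input: (2, 112, 181) -> Output: (2, 208, 179)

Answer: (2, 208, 179)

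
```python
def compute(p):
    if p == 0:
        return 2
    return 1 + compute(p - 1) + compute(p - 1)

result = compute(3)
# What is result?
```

compute(p) = 1 + 2·compute(p-1), compute(0)=2. Closed form: (2+1)·2^3 - 1 = 23.

Answer: 23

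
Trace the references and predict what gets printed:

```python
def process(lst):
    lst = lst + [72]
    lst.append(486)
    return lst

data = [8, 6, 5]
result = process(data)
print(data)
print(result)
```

Key concept: rebinding parameter vs mutation.
Step by step:
`data = [8, 6, 5]` → data = [8, 6, 5]
`result = process(data)` → result = [8, 6, 5, 72, 486]
`print(data)` → prints [8, 6, 5]
`print(result)` → prints [8, 6, 5, 72, 486]

Answer:
[8, 6, 5]
[8, 6, 5, 72, 486]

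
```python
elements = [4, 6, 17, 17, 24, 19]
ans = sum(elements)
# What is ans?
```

Trace:
`elements = [4, 6, 17, 17, 24, 19]` → elements = [4, 6, 17, 17, 24, 19]
`ans = sum(elements)` → ans = 87
So ans = 87

Answer: 87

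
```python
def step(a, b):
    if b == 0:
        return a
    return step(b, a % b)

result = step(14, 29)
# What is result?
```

step(14, 29) -> step(29, 14) -> step(14, 1) -> step(1, 0) -> 1

Answer: 1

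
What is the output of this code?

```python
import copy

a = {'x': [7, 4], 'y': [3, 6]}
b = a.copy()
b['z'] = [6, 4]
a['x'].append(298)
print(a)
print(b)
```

Key concept: shallow copy of dict with mutable values.
Step by step:
`a = {'x': [7, 4], 'y': [3, 6]}` → a = {'x': [7, 4], 'y': [3, 6]}
`b = a.copy()` → b = {'x': [7, 4], 'y': [3, 6]}
`b['z'] = [6, 4]` → b = {'x': [7, 4], 'y': [3, 6], 'z': [6, 4]}
`a['x'].append(298)` → a = {'x': [7, 4, 298], 'y': [3, 6]}; b = {'x': [7, 4, 298], 'y': [3, 6], 'z': [6, 4]}
`print(a)` → prints {'x': [7, 4, 298], 'y': [3, 6]}
`print(b)` → prints {'x': [7, 4, 298], 'y': [3, 6], 'z': [6, 4]}

Answer:
{'x': [7, 4, 298], 'y': [3, 6]}
{'x': [7, 4, 298], 'y': [3, 6], 'z': [6, 4]}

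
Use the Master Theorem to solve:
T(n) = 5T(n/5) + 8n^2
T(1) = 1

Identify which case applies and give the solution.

a=5, b=5, f(n)=8n^2. log_5(5) = 1. Since c=2 > 1 and the regularity condition holds (5(n/5)^2 = (5/5^2)n^2 with 5/5^2 < 1), Case 3 applies: T(n) = Θ(f(n)) = O(n^2).

Answer: O(n^2) - Case 3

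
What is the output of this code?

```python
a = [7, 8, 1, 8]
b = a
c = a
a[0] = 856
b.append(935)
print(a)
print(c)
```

Key concept: multiple aliases.
Step by step:
`a = [7, 8, 1, 8]` → a = [7, 8, 1, 8]
`b = a` → b = [7, 8, 1, 8] (same object as a)
`c = a` → c = [7, 8, 1, 8] (same object as a, b)
`a[0] = 856` → a = [856, 8, 1, 8] (same object as b, c); b = [856, 8, 1, 8] (same object as a, c); c = [856, 8, 1, 8] (same object as a, b)
`b.append(935)` → a = [856, 8, 1, 8, 935] (same object as b, c); b = [856, 8, 1, 8, 935] (same object as a, c); c = [856, 8, 1, 8, 935] (same object as a, b)
`print(a)` → prints [856, 8, 1, 8, 935]
`print(c)` → prints [856, 8, 1, 8, 935]

Answer:
[856, 8, 1, 8, 935]
[856, 8, 1, 8, 935]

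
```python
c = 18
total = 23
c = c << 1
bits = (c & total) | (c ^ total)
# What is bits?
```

Trace:
`c = 18` → c = 18
`total = 23` → total = 23
`c = c << 1` → c = 36
`bits = (c & total) | (c ^ total)` → bits = 55
So bits = 55

Answer: 55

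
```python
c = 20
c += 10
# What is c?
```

Trace:
`c = 20` → c = 20
`c += 10` → c = 30
So c = 30

Answer: 30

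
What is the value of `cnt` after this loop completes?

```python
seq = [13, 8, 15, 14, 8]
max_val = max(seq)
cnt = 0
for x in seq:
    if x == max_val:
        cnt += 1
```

Count of max value 15 in [13, 8, 15, 14, 8]
`cnt` takes the values: 0 → 1

Answer: 1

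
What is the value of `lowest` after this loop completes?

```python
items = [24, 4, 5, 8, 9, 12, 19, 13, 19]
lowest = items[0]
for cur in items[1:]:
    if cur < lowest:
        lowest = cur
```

Minimum of [24, 4, 5, 8, 9, 12, 19, 13, 19]
`lowest` takes the values: 24 → 4

Answer: 4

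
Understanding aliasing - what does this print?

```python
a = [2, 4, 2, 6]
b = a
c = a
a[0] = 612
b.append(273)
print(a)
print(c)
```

Key concept: multiple aliases.
Step by step:
`a = [2, 4, 2, 6]` → a = [2, 4, 2, 6]
`b = a` → b = [2, 4, 2, 6] (same object as a)
`c = a` → c = [2, 4, 2, 6] (same object as a, b)
`a[0] = 612` → a = [612, 4, 2, 6] (same object as b, c); b = [612, 4, 2, 6] (same object as a, c); c = [612, 4, 2, 6] (same object as a, b)
`b.append(273)` → a = [612, 4, 2, 6, 273] (same object as b, c); b = [612, 4, 2, 6, 273] (same object as a, c); c = [612, 4, 2, 6, 273] (same object as a, b)
`print(a)` → prints [612, 4, 2, 6, 273]
`print(c)` → prints [612, 4, 2, 6, 273]

Answer:
[612, 4, 2, 6, 273]
[612, 4, 2, 6, 273]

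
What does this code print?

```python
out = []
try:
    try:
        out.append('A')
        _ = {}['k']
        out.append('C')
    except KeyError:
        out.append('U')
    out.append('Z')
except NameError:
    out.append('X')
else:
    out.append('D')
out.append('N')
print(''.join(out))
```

Execution trace: 'A' (inner try body) → 'U' (inner except KeyError) → 'Z' (try body, no exception) → 'D' (else) → 'N' (after the try/except). Output: AUZDN

Answer: AUZDN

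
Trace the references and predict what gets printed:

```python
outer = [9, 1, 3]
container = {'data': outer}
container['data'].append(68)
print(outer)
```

Key concept: dict holds reference to list.
Step by step:
`outer = [9, 1, 3]` → outer = [9, 1, 3]
`container = {'data': outer}` → container = {'data': [9, 1, 3]}
`container['data'].append(68)` → outer = [9, 1, 3, 68]; container = {'data': [9, 1, 3, 68]}
`print(outer)` → prints [9, 1, 3, 68]

Answer: [9, 1, 3, 68]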